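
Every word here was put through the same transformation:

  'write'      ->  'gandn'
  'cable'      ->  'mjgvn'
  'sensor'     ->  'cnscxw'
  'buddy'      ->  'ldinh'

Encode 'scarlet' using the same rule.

Shifts by position in write: pos 0: w→g (+10), pos 1: r→a (+9), pos 2: i→n (+5), pos 3: t→d (+10), pos 4: e→n (+9) — repeating every 3. A repeating key of period 3 is used — shifts +10, +9, +5 over and over.
Applying it to scarlet: s+10=c, c+9=l, a+5=f, r+10=b, l+9=u, e+5=j, t+10=d.

clfbujd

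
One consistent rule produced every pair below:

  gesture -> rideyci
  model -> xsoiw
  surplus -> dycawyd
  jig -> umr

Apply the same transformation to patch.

The shift depends on letter class: consonant g→r is +11, but vowel e→i is +4. Two shifts are in play — +4 for a/e/i/o/u, +11 for every other letter.
For patch: p(cons)+11=a, a(vowel)+4=e, t(cons)+11=e, c(cons)+11=n, h(cons)+11=s.

aeens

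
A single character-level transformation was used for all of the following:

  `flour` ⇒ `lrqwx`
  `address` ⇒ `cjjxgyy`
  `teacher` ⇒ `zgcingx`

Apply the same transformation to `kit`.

qkz

The shift depends on letter class: consonant f→l is +6, but vowel o→q is +2. The rule splits by letter class: vowels +2, consonants +6.
For kit: k(cons)+6=q, i(vowel)+2=k, t(cons)+6=z.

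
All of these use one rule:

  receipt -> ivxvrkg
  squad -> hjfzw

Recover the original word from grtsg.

tight

Each pair mirrors across the alphabet (r↔i, e↔v, c↔x): positions sum to 25. Each letter is replaced by its mirror in the alphabet: a↔z, b↔y, c↔x, and so on (the Atbash cipher).
Decoding grtsg: g↔t, r↔i, t↔g, s↔h, g↔t.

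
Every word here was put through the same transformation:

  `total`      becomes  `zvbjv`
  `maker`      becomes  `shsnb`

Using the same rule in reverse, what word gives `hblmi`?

buddy

In total: t→z is +6, o→v is +7, t→b is +8, a→j is +9 — the shift increases by 1 each position. Each letter shifts forward by (position + 6), i.e. 6, 7, 8, … — the shift grows by one for each successive letter.
Reversing it on hblmi: h−6=b, b−7=u, l−8=d, m−9=d, i−10=y.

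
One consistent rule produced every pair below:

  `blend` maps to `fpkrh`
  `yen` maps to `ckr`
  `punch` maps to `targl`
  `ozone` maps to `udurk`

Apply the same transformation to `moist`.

quowx

Vowels shift forward by 6 and consonants shift forward by 4.
On moist: m(cons)+4=q, o(vowel)+6=u, i(vowel)+6=o, s(cons)+4=w, t(cons)+4=x.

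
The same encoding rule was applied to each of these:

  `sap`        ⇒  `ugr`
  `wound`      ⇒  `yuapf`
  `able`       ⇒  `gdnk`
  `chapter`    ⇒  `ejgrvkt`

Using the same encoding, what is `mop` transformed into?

Vowels shift forward by 6 and consonants shift forward by 2.
Applying it to mop: m(cons)+2=o, o(vowel)+6=u, p(cons)+2=r.

our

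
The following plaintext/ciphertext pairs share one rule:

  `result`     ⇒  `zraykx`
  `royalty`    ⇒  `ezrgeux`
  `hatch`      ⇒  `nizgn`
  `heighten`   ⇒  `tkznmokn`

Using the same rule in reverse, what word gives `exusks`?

Read the word backwards and shift each letter +6.
Undoing it on exusks: shift back: e−6=y, x−6=r, u−6=o, s−6=m, k−6=e, s−6=m → yromem; then reverse → memory.

memory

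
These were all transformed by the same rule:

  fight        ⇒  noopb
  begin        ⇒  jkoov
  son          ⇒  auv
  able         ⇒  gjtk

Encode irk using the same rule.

The rule splits by letter class: vowels +6, consonants +8.
On irk: i(vowel)+6=o, r(cons)+8=z, k(cons)+8=s.

ozs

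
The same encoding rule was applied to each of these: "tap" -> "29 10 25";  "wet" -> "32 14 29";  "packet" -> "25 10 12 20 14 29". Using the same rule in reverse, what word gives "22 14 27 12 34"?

t is letter #20 and maps to 29: an offset of 9. Letters become their 1-based position plus 9 (so a→10, b→11, …).
Undoing it on 22 14 27 12 34: 22→(22−9)÷1=13=m, 14→(14−9)÷1=5=e, 27→(27−9)÷1=18=r, 12→(12−9)÷1=3=c, 34→(34−9)÷1=25=y.

mercy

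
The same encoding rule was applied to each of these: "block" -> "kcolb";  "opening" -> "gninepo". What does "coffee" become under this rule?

eeffoc

The output letters match the input read backwards: block reversed is kcolb. It's just the letters in reverse order.
On coffee: reverse → eeffoc.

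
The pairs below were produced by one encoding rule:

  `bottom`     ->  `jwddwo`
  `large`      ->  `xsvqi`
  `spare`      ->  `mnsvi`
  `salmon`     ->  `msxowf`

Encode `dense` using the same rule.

b(1)→j(9) and o(14)→w(22) fit y≡17x+18 (mod 26); the inverse of 17 mod 26 is 23. This is an affine cipher: with a=0,…,z=25, each position x becomes (17x+18) mod 26.
For dense: d(3)→17·3+18≡17=r; e(4)→17·4+18≡8=i; n(13)→17·13+18≡5=f; s(18)→17·18+18≡12=m; e(4)→17·4+18≡8=i (all mod 26).

rifmi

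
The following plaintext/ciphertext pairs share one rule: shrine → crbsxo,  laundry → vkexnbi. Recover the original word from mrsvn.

child

This is a Caesar cipher with shift 10.
Decoding mrsvn: m−10=c, r−10=h, s−10=i, v−10=l, n−10=d.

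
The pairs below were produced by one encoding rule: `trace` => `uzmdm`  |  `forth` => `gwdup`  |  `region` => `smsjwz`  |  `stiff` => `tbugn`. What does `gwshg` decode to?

foggy

Shifts by position in trace: pos 0: t→u (+1), pos 1: r→z (+8), pos 2: a→m (+12), pos 3: c→d (+1), pos 4: e→m (+8) — repeating every 3. A repeating key of period 3 is used — shifts +1, +8, +12 over and over.
Decoding gwshg: g−1=f, w−8=o, s−12=g, h−1=g, g−8=y.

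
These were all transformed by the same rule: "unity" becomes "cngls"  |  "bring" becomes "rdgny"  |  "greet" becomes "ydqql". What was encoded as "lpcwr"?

thumb

u(20)→c(2) and n(13)→n(13) fit y≡17x+0 (mod 26); the inverse of 17 mod 26 is 23. Treating letters as 0–25, the rule is x ↦ 17x + 0 (mod 26).
Decoding lpcwr: l(11)→23·(11−0)≡19=t; p(15)→23·(15−0)≡7=h; c(2)→23·(2−0)≡20=u; w(22)→23·(22−0)≡12=m; r(17)→23·(17−0)≡1=b (all mod 26).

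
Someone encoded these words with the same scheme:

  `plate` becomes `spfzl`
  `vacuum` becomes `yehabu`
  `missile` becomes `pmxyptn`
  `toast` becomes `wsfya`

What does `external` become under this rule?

Letter i (0-indexed) is shifted by i+3, so successive shifts are 3, 4, 5, ….
For external: e+3=h, x+4=b, t+5=y, e+6=k, r+7=y, n+8=v, a+9=j, l+10=v.

hbykyvjv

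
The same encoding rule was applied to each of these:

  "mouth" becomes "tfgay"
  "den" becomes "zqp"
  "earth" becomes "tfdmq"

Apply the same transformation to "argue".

qgsdm

Read the word backwards and shift each letter +12.
For argue: reverse → eugra; then shift: e+12=q, u+12=g, g+12=s, r+12=d, a+12=m.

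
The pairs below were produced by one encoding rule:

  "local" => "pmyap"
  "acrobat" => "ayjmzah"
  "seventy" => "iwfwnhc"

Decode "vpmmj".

floor

l(11)→p(15) and o(14)→m(12) fit y≡25x+0 (mod 26); the inverse of 25 mod 26 is 25. Each letter's alphabet position (a=0..z=25) is mapped through 25·x+0 mod 26 — an affine cipher.
Decoding vpmmj: v(21)→25·(21−0)≡5=f; p(15)→25·(15−0)≡11=l; m(12)→25·(12−0)≡14=o; m(12)→25·(12−0)≡14=o; j(9)→25·(9−0)≡17=r (all mod 26).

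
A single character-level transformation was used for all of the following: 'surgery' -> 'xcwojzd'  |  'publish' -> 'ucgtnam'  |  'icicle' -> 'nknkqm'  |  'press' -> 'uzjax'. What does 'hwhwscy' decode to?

Shifts by position in surgery: pos 0: s→x (+5), pos 1: u→c (+8), pos 2: r→w (+5), pos 3: g→o (+8) — repeating every 2. The shifts repeat in a cycle of length 2: positions 0,1,… shift by +5, +8, then the pattern repeats.
Undoing it on hwhwscy: h−5=c, w−8=o, h−5=c, w−8=o, s−5=n, c−8=u, y−5=t.

coconut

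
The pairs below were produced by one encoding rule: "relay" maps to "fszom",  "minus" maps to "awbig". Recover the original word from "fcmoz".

Compare letters: r→f is +14, e→s is +14, l→z is +14 — a constant shift. Every letter moves 14 places later in the alphabet, wrapping around z→a.
Undoing it on fcmoz: f−14=r, c−14=o, m−14=y, o−14=a, z−14=l.

royal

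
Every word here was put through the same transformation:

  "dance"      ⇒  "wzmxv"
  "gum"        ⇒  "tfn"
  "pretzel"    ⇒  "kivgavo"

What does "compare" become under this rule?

Letters are reflected about the middle of the alphabet (position → 25−position): Atbash.
Applying it to compare: c↔x, o↔l, m↔n, p↔k, a↔z, r↔i, e↔v.

xlnkziv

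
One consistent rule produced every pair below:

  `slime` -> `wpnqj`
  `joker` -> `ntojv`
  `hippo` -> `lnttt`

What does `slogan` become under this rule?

The rule splits by letter class: vowels +5, consonants +4.
On slogan: s(cons)+4=w, l(cons)+4=p, o(vowel)+5=t, g(cons)+4=k, a(vowel)+5=f, n(cons)+4=r.

wptkfr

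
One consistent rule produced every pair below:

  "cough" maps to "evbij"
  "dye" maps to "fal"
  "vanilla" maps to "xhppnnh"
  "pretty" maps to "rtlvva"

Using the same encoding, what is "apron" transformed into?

The shift depends on letter class: consonant c→e is +2, but vowel o→v is +7. The rule splits by letter class: vowels +7, consonants +2.
On apron: a(vowel)+7=h, p(cons)+2=r, r(cons)+2=t, o(vowel)+7=v, n(cons)+2=p.

hrtvp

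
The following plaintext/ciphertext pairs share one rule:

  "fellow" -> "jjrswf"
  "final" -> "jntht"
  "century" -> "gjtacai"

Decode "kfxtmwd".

garment

In fellow: f→j is +4, e→j is +5, l→r is +6, l→s is +7 — the shift increases by 1 each position. Each letter shifts forward by (position + 4), i.e. 4, 5, 6, … — the shift grows by one for each successive letter.
Undoing it on kfxtmwd: k−4=g, f−5=a, x−6=r, t−7=m, m−8=e, w−9=n, d−10=t.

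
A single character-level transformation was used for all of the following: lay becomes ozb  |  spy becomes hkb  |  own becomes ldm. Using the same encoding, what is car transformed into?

xzi

Each pair mirrors across the alphabet (l↔o, a↔z, y↔b): positions sum to 25. This is the alphabet-reversal cipher (Atbash): a becomes z, b becomes y, etc.
On car: c↔x, a↔z, r↔i.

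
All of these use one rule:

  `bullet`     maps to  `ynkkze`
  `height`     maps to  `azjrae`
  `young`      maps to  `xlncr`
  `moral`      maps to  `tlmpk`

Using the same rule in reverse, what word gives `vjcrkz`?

b(1)→y(24) and u(20)→n(13) fit y≡9x+15 (mod 26); the inverse of 9 mod 26 is 3. This is an affine cipher: with a=0,…,z=25, each position x becomes (9x+15) mod 26.
Undoing it on vjcrkz: v(21)→3·(21−15)≡18=s; j(9)→3·(9−15)≡8=i; c(2)→3·(2−15)≡13=n; r(17)→3·(17−15)≡6=g; k(10)→3·(10−15)≡11=l; z(25)→3·(25−15)≡4=e (all mod 26).

single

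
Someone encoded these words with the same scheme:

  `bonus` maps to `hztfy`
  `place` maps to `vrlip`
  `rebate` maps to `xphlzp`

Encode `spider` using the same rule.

yvtjpx

The shift depends on letter class: consonant b→h is +6, but vowel o→z is +11. The rule splits by letter class: vowels +11, consonants +6.
On spider: s(cons)+6=y, p(cons)+6=v, i(vowel)+11=t, d(cons)+6=j, e(vowel)+11=p, r(cons)+6=x.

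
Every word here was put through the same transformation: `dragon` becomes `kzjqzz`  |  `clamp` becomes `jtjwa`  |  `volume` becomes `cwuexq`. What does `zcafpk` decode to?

survey

In dragon: d→k is +7, r→z is +8, a→j is +9, g→q is +10 — the shift increases by 1 each position. Each letter shifts forward by (position + 7), i.e. 7, 8, 9, … — the shift grows by one for each successive letter.
Undoing it on zcafpk: z−7=s, c−8=u, a−9=r, f−10=v, p−11=e, k−12=y.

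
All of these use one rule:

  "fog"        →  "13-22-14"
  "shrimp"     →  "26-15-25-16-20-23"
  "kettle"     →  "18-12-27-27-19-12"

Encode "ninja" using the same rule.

Letters become their 1-based position plus 7 (so a→8, b→9, …).
For ninja: n=14→21, i=9→16, n=14→21, j=10→17, a=1→8.

21-16-21-17-8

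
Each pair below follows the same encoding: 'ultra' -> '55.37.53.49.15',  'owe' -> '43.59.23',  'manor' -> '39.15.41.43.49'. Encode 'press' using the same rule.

45.49.23.51.51

u(#21)→55 and l(#12)→37: differences scale by 2, so n = 2·pos + 13. Each letter becomes 2×(its alphabet position, a=1..z=26) + 13.
Applying it to press: p=16→45, r=18→49, e=5→23, s=19→51, s=19→51.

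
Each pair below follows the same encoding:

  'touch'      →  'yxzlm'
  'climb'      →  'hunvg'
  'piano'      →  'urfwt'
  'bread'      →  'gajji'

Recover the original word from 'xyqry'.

Shifts by position in touch: pos 0: t→y (+5), pos 1: o→x (+9), pos 2: u→z (+5), pos 3: c→l (+9) — repeating every 2. The shifts repeat in a cycle of length 2: positions 0,1,… shift by +5, +9, then the pattern repeats.
Decoding xyqry: x−5=s, y−9=p, q−5=l, r−9=i, y−5=t.

split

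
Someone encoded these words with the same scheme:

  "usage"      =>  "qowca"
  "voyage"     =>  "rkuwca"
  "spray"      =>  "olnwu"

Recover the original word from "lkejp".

point

Compare letters: u→q is +22, s→o is +22, a→w is +22 — a constant shift. Each letter is shifted forward by 22 in the alphabet (a Caesar shift of +22).
Reversing it on lkejp: l−22=p, k−22=o, e−22=i, j−22=n, p−22=t.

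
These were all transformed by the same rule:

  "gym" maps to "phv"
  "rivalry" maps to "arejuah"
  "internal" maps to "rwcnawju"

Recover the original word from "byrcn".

Compare letters: g→p is +9, y→h is +9, m→v is +9 — a constant shift. Every letter moves 9 places later in the alphabet, wrapping around z→a.
Reversing it on byrcn: b−9=s, y−9=p, r−9=i, c−9=t, n−9=e.

spite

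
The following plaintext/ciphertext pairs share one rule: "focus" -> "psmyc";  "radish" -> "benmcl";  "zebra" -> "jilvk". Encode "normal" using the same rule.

xsbqkp

A repeating key of period 2 is used — shifts +10, +4 over and over.
Applying it to normal: n+10=x, o+4=s, r+10=b, m+4=q, a+10=k, l+4=p.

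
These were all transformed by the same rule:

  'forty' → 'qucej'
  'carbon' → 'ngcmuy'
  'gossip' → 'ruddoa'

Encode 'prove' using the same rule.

acugk

Vowels shift forward by 6 and consonants shift forward by 11.
Applying it to prove: p(cons)+11=a, r(cons)+11=c, o(vowel)+6=u, v(cons)+11=g, e(vowel)+6=k.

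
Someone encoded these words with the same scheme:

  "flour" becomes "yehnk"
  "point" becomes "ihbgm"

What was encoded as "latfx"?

Compare letters: f→y is +19, l→e is +19, o→h is +19 — a constant shift. This is a Caesar cipher with shift 19.
Decoding latfx: l−19=s, a−19=h, t−19=a, f−19=m, x−19=e.

shame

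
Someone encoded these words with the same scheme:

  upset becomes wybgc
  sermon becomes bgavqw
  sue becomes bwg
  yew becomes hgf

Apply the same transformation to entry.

The shift depends on letter class: consonant p→y is +9, but vowel u→w is +2. Vowels shift forward by 2 and consonants shift forward by 9.
Applying it to entry: e(vowel)+2=g, n(cons)+9=w, t(cons)+9=c, r(cons)+9=a, y(cons)+9=h.

gwcah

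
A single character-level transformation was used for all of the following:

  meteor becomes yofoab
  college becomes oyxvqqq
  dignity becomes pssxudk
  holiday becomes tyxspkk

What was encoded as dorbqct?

Shifts by position in meteor: pos 0: m→y (+12), pos 1: e→o (+10), pos 2: t→f (+12), pos 3: e→o (+10) — repeating every 2. The shifts repeat in a cycle of length 2: positions 0,1,… shift by +12, +10, then the pattern repeats.
Undoing it on dorbqct: d−12=r, o−10=e, r−12=f, b−10=r, q−12=e, c−10=s, t−12=h.

refresh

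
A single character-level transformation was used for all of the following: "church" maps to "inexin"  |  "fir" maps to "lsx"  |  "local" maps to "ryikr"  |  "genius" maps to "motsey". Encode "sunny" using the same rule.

The shift depends on letter class: consonant c→i is +6, but vowel u→e is +10. Two shifts are in play — +10 for a/e/i/o/u, +6 for every other letter.
For sunny: s(cons)+6=y, u(vowel)+10=e, n(cons)+6=t, n(cons)+6=t, y(cons)+6=e.

yette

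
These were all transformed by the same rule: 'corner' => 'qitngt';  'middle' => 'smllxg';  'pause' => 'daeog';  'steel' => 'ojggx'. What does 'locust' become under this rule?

c(2)→q(16) and o(14)→i(8) fit y≡21x+0 (mod 26); the inverse of 21 mod 26 is 5. Treating letters as 0–25, the rule is x ↦ 21x + 0 (mod 26).
Applying it to locust: l(11)→21·11+0≡23=x; o(14)→21·14+0≡8=i; c(2)→21·2+0≡16=q; u(20)→21·20+0≡4=e; s(18)→21·18+0≡14=o; t(19)→21·19+0≡9=j (all mod 26).

xiqeoj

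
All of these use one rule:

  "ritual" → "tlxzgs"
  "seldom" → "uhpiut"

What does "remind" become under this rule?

thqntk

In ritual: r→t is +2, i→l is +3, t→x is +4, u→z is +5 — the shift increases by 1 each position. Each letter shifts forward by (position + 2), i.e. 2, 3, 4, … — the shift grows by one for each successive letter.
For remind: r+2=t, e+3=h, m+4=q, i+5=n, n+6=t, d+7=k.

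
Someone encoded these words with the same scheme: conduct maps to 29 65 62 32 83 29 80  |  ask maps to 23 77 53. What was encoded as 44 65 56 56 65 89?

hollow

c(#3)→29 and o(#15)→65: differences scale by 3, so n = 3·pos + 20. With a=1..z=26, the number is 3·pos + 20.
Decoding 44 65 56 56 65 89: 44→(44−20)÷3=8=h, 65→(65−20)÷3=15=o, 56→(56−20)÷3=12=l, 56→(56−20)÷3=12=l, 65→(65−20)÷3=15=o, 89→(89−20)÷3=23=w.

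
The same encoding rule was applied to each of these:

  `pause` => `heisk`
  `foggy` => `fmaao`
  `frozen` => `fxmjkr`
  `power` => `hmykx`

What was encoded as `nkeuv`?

teach

p(15)→h(7) and a(0)→e(4) fit y≡21x+4 (mod 26); the inverse of 21 mod 26 is 5. Each letter's alphabet position (a=0..z=25) is mapped through 21·x+4 mod 26 — an affine cipher.
Undoing it on nkeuv: n(13)→5·(13−4)≡19=t; k(10)→5·(10−4)≡4=e; e(4)→5·(4−4)≡0=a; u(20)→5·(20−4)≡2=c; v(21)→5·(21−4)≡7=h (all mod 26).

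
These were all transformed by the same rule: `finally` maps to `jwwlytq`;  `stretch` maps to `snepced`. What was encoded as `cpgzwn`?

clover

The output letters match the input read backwards, each shifted +11: finally reversed is yllanif. Read the word backwards and shift each letter +11.
Reversing it on cpgzwn: shift back: c−11=r, p−11=e, g−11=v, z−11=o, w−11=l, n−11=c → revolc; then reverse → clover.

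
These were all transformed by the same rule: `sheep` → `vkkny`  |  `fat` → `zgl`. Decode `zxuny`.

The output letters match the input read backwards, each shifted +6: sheep reversed is peehs. Read the word backwards and shift each letter +6.
Reversing it on zxuny: shift back: z−6=t, x−6=r, u−6=o, n−6=h, y−6=s → trohs; then reverse → short.

short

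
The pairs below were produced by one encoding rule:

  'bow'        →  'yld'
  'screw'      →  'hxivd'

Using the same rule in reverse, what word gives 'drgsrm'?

This is the alphabet-reversal cipher (Atbash): a becomes z, b becomes y, etc.
Decoding drgsrm: d↔w, r↔i, g↔t, s↔h, r↔i, m↔n.

within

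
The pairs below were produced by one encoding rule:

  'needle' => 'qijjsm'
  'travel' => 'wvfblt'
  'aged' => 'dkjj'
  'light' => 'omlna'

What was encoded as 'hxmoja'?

ethics

Letter i (0-indexed) is shifted by i+3, so successive shifts are 3, 4, 5, ….
Decoding hxmoja: h−3=e, x−4=t, m−5=h, o−6=i, j−7=c, a−8=s.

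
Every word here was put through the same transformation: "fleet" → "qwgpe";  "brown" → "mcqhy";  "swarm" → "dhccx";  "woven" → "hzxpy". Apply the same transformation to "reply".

cprwj

A repeating key of period 3 is used — shifts +11, +11, +2 over and over.
Applying it to reply: r+11=c, e+11=p, p+2=r, l+11=w, y+11=j.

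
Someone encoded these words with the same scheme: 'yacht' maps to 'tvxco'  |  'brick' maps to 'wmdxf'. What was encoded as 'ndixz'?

Compare letters: y→t is +21, a→v is +21, c→x is +21 — a constant shift. Each letter is shifted forward by 21 in the alphabet (a Caesar shift of +21).
Reversing it on ndixz: n−21=s, d−21=i, i−21=n, x−21=c, z−21=e.

since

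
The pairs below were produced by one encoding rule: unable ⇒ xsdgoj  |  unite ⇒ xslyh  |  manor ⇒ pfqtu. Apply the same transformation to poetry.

Shifts by position in unable: pos 0: u→x (+3), pos 1: n→s (+5), pos 2: a→d (+3), pos 3: b→g (+5) — repeating every 2. The shifts repeat in a cycle of length 2: positions 0,1,… shift by +3, +5, then the pattern repeats.
On poetry: p+3=s, o+5=t, e+3=h, t+5=y, r+3=u, y+5=d.

sthyud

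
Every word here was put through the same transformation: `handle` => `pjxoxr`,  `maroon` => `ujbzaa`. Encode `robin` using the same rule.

In handle: h→p is +8, a→j is +9, n→x is +10, d→o is +11 — the shift increases by 1 each position. The shift increases by 1 at each position, starting from +8: 8, 9, 10, ….
On robin: r+8=z, o+9=x, b+10=l, i+11=t, n+12=z.

zxltz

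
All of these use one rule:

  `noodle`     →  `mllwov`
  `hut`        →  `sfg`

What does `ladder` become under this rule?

Each pair mirrors across the alphabet (n↔m, o↔l, o↔l): positions sum to 25. Each letter is replaced by its mirror in the alphabet: a↔z, b↔y, c↔x, and so on (the Atbash cipher).
For ladder: l↔o, a↔z, d↔w, d↔w, e↔v, r↔i.

ozwwvi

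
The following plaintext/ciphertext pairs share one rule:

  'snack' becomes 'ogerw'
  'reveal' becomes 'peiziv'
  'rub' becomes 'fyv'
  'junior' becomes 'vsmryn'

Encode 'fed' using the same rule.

The output letters match the input read backwards, each shifted +4: snack reversed is kcans. Two steps: reverse the string, then apply a Caesar shift of +4.
For fed: reverse → def; then shift: d+4=h, e+4=i, f+4=j.

hij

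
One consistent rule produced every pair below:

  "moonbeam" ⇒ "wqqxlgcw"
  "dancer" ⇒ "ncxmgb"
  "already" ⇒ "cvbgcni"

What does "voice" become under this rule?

The rule splits by letter class: vowels +2, consonants +10.
Applying it to voice: v(cons)+10=f, o(vowel)+2=q, i(vowel)+2=k, c(cons)+10=m, e(vowel)+2=g.

fqkmg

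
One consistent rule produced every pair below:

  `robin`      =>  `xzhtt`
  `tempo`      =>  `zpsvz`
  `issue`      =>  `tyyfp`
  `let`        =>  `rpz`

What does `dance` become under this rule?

jltip

The shift depends on letter class: consonant r→x is +6, but vowel o→z is +11. Two shifts are in play — +11 for a/e/i/o/u, +6 for every other letter.
On dance: d(cons)+6=j, a(vowel)+11=l, n(cons)+6=t, c(cons)+6=i, e(vowel)+11=p.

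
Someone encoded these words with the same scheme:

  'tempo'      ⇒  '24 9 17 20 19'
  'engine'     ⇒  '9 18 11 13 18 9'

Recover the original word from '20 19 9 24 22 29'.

t is letter #20 and maps to 24: an offset of 4. Each letter is replaced by its alphabet position (a=1..z=26) + 4.
Reversing it on 20 19 9 24 22 29: 20→(20−4)÷1=16=p, 19→(19−4)÷1=15=o, 9→(9−4)÷1=5=e, 24→(24−4)÷1=20=t, 22→(22−4)÷1=18=r, 29→(29−4)÷1=25=y.

poetry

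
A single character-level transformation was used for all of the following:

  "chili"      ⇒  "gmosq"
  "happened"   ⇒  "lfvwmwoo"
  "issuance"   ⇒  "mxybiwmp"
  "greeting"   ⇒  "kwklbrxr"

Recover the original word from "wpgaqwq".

skating

Each letter shifts forward by (position + 4), i.e. 4, 5, 6, … — the shift grows by one for each successive letter.
Reversing it on wpgaqwq: w−4=s, p−5=k, g−6=a, a−7=t, q−8=i, w−9=n, q−10=g.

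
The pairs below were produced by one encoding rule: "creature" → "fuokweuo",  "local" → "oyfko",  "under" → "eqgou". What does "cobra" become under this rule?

The shift depends on letter class: consonant c→f is +3, but vowel e→o is +10. Vowels shift forward by 10 and consonants shift forward by 3.
On cobra: c(cons)+3=f, o(vowel)+10=y, b(cons)+3=e, r(cons)+3=u, a(vowel)+10=k.

fyeuk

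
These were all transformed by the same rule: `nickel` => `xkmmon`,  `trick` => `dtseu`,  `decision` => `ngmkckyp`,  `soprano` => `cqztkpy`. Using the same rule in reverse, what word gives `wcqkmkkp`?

magician

Shifts by position in nickel: pos 0: n→x (+10), pos 1: i→k (+2), pos 2: c→m (+10), pos 3: k→m (+2) — repeating every 2. The shifts repeat in a cycle of length 2: positions 0,1,… shift by +10, +2, then the pattern repeats.
Reversing it on wcqkmkkp: w−10=m, c−2=a, q−10=g, k−2=i, m−10=c, k−2=i, k−10=a, p−2=n.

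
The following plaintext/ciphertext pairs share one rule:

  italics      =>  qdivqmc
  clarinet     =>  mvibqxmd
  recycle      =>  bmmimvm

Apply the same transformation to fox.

The rule splits by letter class: vowels +8, consonants +10.
Applying it to fox: f(cons)+10=p, o(vowel)+8=w, x(cons)+10=h.

pwh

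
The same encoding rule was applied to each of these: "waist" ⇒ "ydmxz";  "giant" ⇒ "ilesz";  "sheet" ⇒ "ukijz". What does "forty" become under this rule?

In waist: w→y is +2, a→d is +3, i→m is +4, s→x is +5 — the shift increases by 1 each position. Letter i (0-indexed) is shifted by i+2, so successive shifts are 2, 3, 4, ….
On forty: f+2=h, o+3=r, r+4=v, t+5=y, y+6=e.

hrvye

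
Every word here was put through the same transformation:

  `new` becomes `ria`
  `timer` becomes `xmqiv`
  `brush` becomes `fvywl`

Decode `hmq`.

Compare letters: n→r is +4, e→i is +4, w→a is +4 — a constant shift. Every letter moves 4 places later in the alphabet, wrapping around z→a.
Reversing it on hmq: h−4=d, m−4=i, q−4=m.

dim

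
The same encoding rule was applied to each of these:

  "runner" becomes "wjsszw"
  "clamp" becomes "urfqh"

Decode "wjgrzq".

lumber

The output letters match the input read backwards, each shifted +5: runner reversed is rennur. Read the word backwards and shift each letter +5.
Decoding wjgrzq: shift back: w−5=r, j−5=e, g−5=b, r−5=m, z−5=u, q−5=l → rebmul; then reverse → lumber.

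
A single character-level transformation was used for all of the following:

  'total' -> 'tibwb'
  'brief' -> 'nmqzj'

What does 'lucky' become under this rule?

gskct

The output letters match the input read backwards, each shifted +8: total reversed is latot. The word is reversed, then every letter is shifted forward by 8.
For lucky: reverse → ykcul; then shift: y+8=g, k+8=s, c+8=k, u+8=c, l+8=t.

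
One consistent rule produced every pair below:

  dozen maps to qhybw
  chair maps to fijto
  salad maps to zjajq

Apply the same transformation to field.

mtbaq

d(3)→q(16) and o(14)→h(7) fit y≡11x+9 (mod 26); the inverse of 11 mod 26 is 19. Each letter's alphabet position (a=0..z=25) is mapped through 11·x+9 mod 26 — an affine cipher.
Applying it to field: f(5)→11·5+9≡12=m; i(8)→11·8+9≡19=t; e(4)→11·4+9≡1=b; l(11)→11·11+9≡0=a; d(3)→11·3+9≡16=q (all mod 26).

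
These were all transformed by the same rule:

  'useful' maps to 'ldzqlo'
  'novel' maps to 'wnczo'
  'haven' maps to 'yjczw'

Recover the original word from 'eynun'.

photo

Treating letters as 0–25, the rule is x ↦ 17x + 9 (mod 26).
Reversing it on eynun: e(4)→23·(4−9)≡15=p; y(24)→23·(24−9)≡7=h; n(13)→23·(13−9)≡14=o; u(20)→23·(20−9)≡19=t; n(13)→23·(13−9)≡14=o (all mod 26).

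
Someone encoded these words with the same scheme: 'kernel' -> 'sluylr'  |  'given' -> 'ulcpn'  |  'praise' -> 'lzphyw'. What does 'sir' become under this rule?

ypz

The output letters match the input read backwards, each shifted +7: kernel reversed is lenrek. Read the word backwards and shift each letter +7.
Applying it to sir: reverse → ris; then shift: r+7=y, i+7=p, s+7=z.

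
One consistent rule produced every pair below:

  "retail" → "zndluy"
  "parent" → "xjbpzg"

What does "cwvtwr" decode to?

unlike

In retail: r→z is +8, e→n is +9, t→d is +10, a→l is +11 — the shift increases by 1 each position. The shift increases by 1 at each position, starting from +8: 8, 9, 10, ….
Undoing it on cwvtwr: c−8=u, w−9=n, v−10=l, t−11=i, w−12=k, r−13=e.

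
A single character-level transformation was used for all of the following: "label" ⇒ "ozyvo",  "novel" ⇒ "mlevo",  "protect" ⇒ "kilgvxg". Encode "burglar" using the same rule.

yfitozi

Each pair mirrors across the alphabet (l↔o, a↔z, b↔y): positions sum to 25. This is the alphabet-reversal cipher (Atbash): a becomes z, b becomes y, etc.
Applying it to burglar: b↔y, u↔f, r↔i, g↔t, l↔o, a↔z, r↔i.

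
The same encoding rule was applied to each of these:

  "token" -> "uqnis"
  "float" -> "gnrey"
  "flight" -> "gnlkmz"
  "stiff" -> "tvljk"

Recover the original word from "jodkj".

In token: t→u is +1, o→q is +2, k→n is +3, e→i is +4 — the shift increases by 1 each position. Letter i (0-indexed) is shifted by i+1, so successive shifts are 1, 2, 3, ….
Undoing it on jodkj: j−1=i, o−2=m, d−3=a, k−4=g, j−5=e.

image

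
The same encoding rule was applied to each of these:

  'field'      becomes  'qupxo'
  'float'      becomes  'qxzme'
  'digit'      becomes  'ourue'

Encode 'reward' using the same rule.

Shifts by position in field: pos 0: f→q (+11), pos 1: i→u (+12), pos 2: e→p (+11), pos 3: l→x (+12) — repeating every 2. It's a Vigenère-style cipher with numeric key [11,12]: position i shifts by key[i mod 2].
Applying it to reward: r+11=c, e+12=q, w+11=h, a+12=m, r+11=c, d+12=p.

cqhmcp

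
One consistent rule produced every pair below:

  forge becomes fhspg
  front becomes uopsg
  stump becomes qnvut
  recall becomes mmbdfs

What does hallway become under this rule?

zbxmmbi

The word is reversed, then every letter is shifted forward by 1.
Applying it to hallway: reverse → yawllah; then shift: y+1=z, a+1=b, w+1=x, l+1=m, l+1=m, a+1=b, h+1=i.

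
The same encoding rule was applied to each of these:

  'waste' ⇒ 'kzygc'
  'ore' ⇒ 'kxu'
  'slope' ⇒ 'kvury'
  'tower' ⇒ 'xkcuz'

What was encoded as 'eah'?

buy

The output letters match the input read backwards, each shifted +6: waste reversed is etsaw. Two steps: reverse the string, then apply a Caesar shift of +6.
Reversing it on eah: shift back: e−6=y, a−6=u, h−6=b → yub; then reverse → buy.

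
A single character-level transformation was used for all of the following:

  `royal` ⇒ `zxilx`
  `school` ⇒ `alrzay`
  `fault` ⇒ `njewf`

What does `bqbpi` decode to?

In royal: r→z is +8, o→x is +9, y→i is +10, a→l is +11 — the shift increases by 1 each position. Each letter shifts forward by (position + 8), i.e. 8, 9, 10, … — the shift grows by one for each successive letter.
Reversing it on bqbpi: b−8=t, q−9=h, b−10=r, p−11=e, i−12=w.

threw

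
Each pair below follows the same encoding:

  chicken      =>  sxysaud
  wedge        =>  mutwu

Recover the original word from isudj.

scent

Compare letters: c→s is +16, h→x is +16, i→y is +16 — a constant shift. Each letter is shifted forward by 16 in the alphabet (a Caesar shift of +16).
Decoding isudj: i−16=s, s−16=c, u−16=e, d−16=n, j−16=t.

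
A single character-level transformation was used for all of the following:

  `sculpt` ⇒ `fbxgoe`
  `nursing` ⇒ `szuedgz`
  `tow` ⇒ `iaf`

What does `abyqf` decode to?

The output letters match the input read backwards, each shifted +12: sculpt reversed is tplucs. Read the word backwards and shift each letter +12.
Decoding abyqf: shift back: a−12=o, b−12=p, y−12=m, q−12=e, f−12=t → opmet; then reverse → tempo.

tempo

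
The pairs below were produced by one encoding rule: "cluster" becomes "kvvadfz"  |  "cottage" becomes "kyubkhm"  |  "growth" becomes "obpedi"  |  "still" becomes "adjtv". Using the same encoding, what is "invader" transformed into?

qxwinfz

Shifts by position in cluster: pos 0: c→k (+8), pos 1: l→v (+10), pos 2: u→v (+1), pos 3: s→a (+8), pos 4: t→d (+10), pos 5: e→f (+1) — repeating every 3. The shifts repeat in a cycle of length 3: positions 0,1,… shift by +8, +10, +1, then the pattern repeats.
For invader: i+8=q, n+10=x, v+1=w, a+8=i, d+10=n, e+1=f, r+8=z.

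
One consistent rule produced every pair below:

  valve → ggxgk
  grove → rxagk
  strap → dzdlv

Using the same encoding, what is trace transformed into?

Shifts by position in valve: pos 0: v→g (+11), pos 1: a→g (+6), pos 2: l→x (+12), pos 3: v→g (+11), pos 4: e→k (+6) — repeating every 3. It's a Vigenère-style cipher with numeric key [11,6,12]: position i shifts by key[i mod 3].
For trace: t+11=e, r+6=x, a+12=m, c+11=n, e+6=k.

exmnk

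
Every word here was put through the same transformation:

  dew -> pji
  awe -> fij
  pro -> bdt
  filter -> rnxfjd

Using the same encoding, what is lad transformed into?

The rule splits by letter class: vowels +5, consonants +12.
On lad: l(cons)+12=x, a(vowel)+5=f, d(cons)+12=p.

xfp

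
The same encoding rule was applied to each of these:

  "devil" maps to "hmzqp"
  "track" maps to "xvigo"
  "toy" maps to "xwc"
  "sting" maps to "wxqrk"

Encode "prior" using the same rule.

tvqwv

The shift depends on letter class: consonant d→h is +4, but vowel e→m is +8. Two shifts are in play — +8 for a/e/i/o/u, +4 for every other letter.
On prior: p(cons)+4=t, r(cons)+4=v, i(vowel)+8=q, o(vowel)+8=w, r(cons)+4=v.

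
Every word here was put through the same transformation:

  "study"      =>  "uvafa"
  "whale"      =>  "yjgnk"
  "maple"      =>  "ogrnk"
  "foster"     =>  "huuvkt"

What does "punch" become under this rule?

rapej

The shift depends on letter class: consonant s→u is +2, but vowel u→a is +6. Vowels shift forward by 6 and consonants shift forward by 2.
Applying it to punch: p(cons)+2=r, u(vowel)+6=a, n(cons)+2=p, c(cons)+2=e, h(cons)+2=j.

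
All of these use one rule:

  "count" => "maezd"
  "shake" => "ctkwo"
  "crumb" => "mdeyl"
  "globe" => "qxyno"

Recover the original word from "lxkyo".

The shifts repeat in a cycle of length 2: positions 0,1,… shift by +10, +12, then the pattern repeats.
Undoing it on lxkyo: l−10=b, x−12=l, k−10=a, y−12=m, o−10=e.

blame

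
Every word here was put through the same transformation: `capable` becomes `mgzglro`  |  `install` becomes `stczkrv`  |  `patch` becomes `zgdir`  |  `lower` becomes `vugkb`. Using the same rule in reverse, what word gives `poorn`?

field

Shifts by position in capable: pos 0: c→m (+10), pos 1: a→g (+6), pos 2: p→z (+10), pos 3: a→g (+6) — repeating every 2. The shifts repeat in a cycle of length 2: positions 0,1,… shift by +10, +6, then the pattern repeats.
Decoding poorn: p−10=f, o−6=i, o−10=e, r−6=l, n−10=d.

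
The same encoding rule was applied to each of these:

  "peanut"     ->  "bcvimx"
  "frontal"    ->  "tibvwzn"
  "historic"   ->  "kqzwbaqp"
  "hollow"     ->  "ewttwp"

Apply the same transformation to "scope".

The output letters match the input read backwards, each shifted +8: peanut reversed is tunaep. Read the word backwards and shift each letter +8.
Applying it to scope: reverse → epocs; then shift: e+8=m, p+8=x, o+8=w, c+8=k, s+8=a.

mxwka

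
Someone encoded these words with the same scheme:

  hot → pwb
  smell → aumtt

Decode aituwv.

Compare letters: h→p is +8, o→w is +8, t→b is +8 — a constant shift. This is a Caesar cipher with shift 8.
Decoding aituwv: a−8=s, i−8=a, t−8=l, u−8=m, w−8=o, v−8=n.

salmon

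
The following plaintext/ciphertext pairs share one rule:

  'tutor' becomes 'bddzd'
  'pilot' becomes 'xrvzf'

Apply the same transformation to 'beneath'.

Each letter shifts forward by (position + 8), i.e. 8, 9, 10, … — the shift grows by one for each successive letter.
For beneath: b+8=j, e+9=n, n+10=x, e+11=p, a+12=m, t+13=g, h+14=v.

jnxpmgv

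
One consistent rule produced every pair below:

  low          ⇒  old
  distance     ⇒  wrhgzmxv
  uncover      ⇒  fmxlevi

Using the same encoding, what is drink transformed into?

Each pair mirrors across the alphabet (l↔o, o↔l, w↔d): positions sum to 25. Letters are reflected about the middle of the alphabet (position → 25−position): Atbash.
On drink: d↔w, r↔i, i↔r, n↔m, k↔p.

wirmp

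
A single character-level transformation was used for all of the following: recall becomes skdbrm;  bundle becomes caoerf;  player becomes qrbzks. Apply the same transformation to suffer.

Shifts by position in recall: pos 0: r→s (+1), pos 1: e→k (+6), pos 2: c→d (+1), pos 3: a→b (+1), pos 4: l→r (+6), pos 5: l→m (+1) — repeating every 3. A repeating key of period 3 is used — shifts +1, +6, +1 over and over.
On suffer: s+1=t, u+6=a, f+1=g, f+1=g, e+6=k, r+1=s.

taggks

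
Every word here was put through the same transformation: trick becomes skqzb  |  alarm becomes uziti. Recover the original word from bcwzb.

The output letters match the input read backwards, each shifted +8: trick reversed is kcirt. Read the word backwards and shift each letter +8.
Reversing it on bcwzb: shift back: b−8=t, c−8=u, w−8=o, z−8=r, b−8=t → tuort; then reverse → trout.

trout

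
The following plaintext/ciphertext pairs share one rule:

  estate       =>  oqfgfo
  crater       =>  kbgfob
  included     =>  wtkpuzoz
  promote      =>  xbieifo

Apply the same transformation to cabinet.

kgvwtof

e(4)→o(14) and s(18)→q(16) fit y≡15x+6 (mod 26); the inverse of 15 mod 26 is 7. This is an affine cipher: with a=0,…,z=25, each position x becomes (15x+6) mod 26.
On cabinet: c(2)→15·2+6≡10=k; a(0)→15·0+6≡6=g; b(1)→15·1+6≡21=v; i(8)→15·8+6≡22=w; n(13)→15·13+6≡19=t; e(4)→15·4+6≡14=o; t(19)→15·19+6≡5=f (all mod 26).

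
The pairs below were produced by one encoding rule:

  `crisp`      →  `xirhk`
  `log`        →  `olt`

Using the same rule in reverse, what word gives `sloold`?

Letters are reflected about the middle of the alphabet (position → 25−position): Atbash.
Decoding sloold: s↔h, l↔o, o↔l, o↔l, l↔o, d↔w.

hollow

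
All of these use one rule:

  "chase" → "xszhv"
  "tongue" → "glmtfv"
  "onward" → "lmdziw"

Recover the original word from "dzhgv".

waste

Each pair mirrors across the alphabet (c↔x, h↔s, a↔z): positions sum to 25. Each letter is replaced by its mirror in the alphabet: a↔z, b↔y, c↔x, and so on (the Atbash cipher).
Reversing it on dzhgv: d↔w, z↔a, h↔s, g↔t, v↔e.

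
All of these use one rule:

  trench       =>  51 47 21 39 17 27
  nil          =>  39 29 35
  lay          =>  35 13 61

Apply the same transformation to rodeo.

47 41 19 21 41

t(#20)→51 and r(#18)→47: differences scale by 2, so n = 2·pos + 11. With a=1..z=26, the number is 2·pos + 11.
On rodeo: r=18→47, o=15→41, d=4→19, e=5→21, o=15→41.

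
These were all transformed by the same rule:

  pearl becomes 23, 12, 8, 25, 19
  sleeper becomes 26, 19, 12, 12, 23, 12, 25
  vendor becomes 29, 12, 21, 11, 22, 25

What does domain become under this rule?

11, 22, 20, 8, 16, 21

p is letter #16 and maps to 23: an offset of 7. The number is (letter's place in the alphabet, a=1) + 7.
On domain: d=4→11, o=15→22, m=13→20, a=1→8, i=9→16, n=14→21.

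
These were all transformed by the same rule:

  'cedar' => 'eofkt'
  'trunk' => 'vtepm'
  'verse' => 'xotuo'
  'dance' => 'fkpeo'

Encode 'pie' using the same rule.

rso

The shift depends on letter class: consonant c→e is +2, but vowel e→o is +10. Vowels shift forward by 10 and consonants shift forward by 2.
For pie: p(cons)+2=r, i(vowel)+10=s, e(vowel)+10=o.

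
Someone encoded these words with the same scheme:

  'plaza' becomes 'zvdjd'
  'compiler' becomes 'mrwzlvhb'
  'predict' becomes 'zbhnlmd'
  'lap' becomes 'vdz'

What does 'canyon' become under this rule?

The shift depends on letter class: consonant p→z is +10, but vowel a→d is +3. Vowels shift forward by 3 and consonants shift forward by 10.
For canyon: c(cons)+10=m, a(vowel)+3=d, n(cons)+10=x, y(cons)+10=i, o(vowel)+3=r, n(cons)+10=x.

mdxirx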